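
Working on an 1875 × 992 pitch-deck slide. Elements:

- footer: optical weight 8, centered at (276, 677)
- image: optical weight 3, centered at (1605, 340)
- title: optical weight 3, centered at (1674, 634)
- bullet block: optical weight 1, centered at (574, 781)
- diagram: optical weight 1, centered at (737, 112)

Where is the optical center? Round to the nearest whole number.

Weights sum to 8 + 3 + 3 + 1 + 1 = 16.
x-moment: 8·276 + 3·1605 + 3·1674 + 1·574 + 1·737 = 13356; centroid 13356/16 ≈ 834.75.
y-moment: 8·677 + 3·340 + 3·634 + 1·781 + 1·112 = 9231; centroid 9231/16 ≈ 576.94.

(835, 577)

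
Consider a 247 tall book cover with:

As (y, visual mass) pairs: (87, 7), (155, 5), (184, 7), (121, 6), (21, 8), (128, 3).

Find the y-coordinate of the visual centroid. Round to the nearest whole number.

y ≈ 110

Weights sum to 7 + 5 + 7 + 6 + 8 + 3 = 36.
y: moment 3950 / weight 36 ≈ 109.72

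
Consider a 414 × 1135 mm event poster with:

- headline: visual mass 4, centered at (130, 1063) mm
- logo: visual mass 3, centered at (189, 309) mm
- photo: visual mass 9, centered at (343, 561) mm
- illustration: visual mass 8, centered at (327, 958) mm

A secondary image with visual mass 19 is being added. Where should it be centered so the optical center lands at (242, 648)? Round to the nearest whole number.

(190, 525)

With the secondary image, Σw becomes 4 + 3 + 9 + 8 + 19 = 43.
x: target moment 43×242 = 10406; current 4·130 + 3·189 + 9·343 + 8·327 = 6790; the secondary image supplies 3616, so x = 3616/19 ≈ 190.32.
y: target moment 43×648 = 27864; current 4·1063 + 3·309 + 9·561 + 8·958 = 17892; the secondary image supplies 9972, so y = 9972/19 ≈ 524.84.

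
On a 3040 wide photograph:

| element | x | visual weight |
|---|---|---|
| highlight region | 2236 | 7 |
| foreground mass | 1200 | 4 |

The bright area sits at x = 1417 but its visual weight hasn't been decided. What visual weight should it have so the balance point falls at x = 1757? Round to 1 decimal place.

Fixed elements: Σw = 7 + 4 = 11, Σw·x = 7·2236 + 4·1200 = 20452.
Balance at x = 1757 requires (20452 + w·1417) / (11 + w) = 1757.
So w = (1757·11 − 20452)/(1417 − 1757) = -1125/-340 ≈ 3.31.

w ≈ 3.3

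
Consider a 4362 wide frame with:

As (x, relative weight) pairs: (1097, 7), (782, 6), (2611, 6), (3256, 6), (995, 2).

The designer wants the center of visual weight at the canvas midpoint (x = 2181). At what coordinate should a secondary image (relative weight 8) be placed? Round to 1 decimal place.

With the secondary image, Σw becomes 7 + 6 + 6 + 6 + 2 + 8 = 35.
x: target moment 35×2181 = 76335; current 7·1097 + 6·782 + 6·2611 + 6·3256 + 2·995 = 49563; the secondary image supplies 26772, so x = 26772/8 ≈ 3346.50.

x ≈ 3346.5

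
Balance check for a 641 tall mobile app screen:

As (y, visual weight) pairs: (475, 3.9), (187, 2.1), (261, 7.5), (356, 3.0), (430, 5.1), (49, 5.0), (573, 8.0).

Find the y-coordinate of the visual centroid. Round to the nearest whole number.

Total weight = 3.9 + 2.1 + 7.5 + 3.0 + 5.1 + 5.0 + 8.0 = 34.6.
Σw·y = 12292.7; ȳ = 12292.7/34.6 ≈ 355.28.

y ≈ 355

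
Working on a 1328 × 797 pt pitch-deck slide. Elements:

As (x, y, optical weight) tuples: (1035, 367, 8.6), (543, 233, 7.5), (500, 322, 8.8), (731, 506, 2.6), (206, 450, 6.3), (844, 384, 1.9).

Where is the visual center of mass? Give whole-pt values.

(621, 353)

Σw = 8.6 + 7.5 + 8.8 + 2.6 + 6.3 + 1.9 = 35.7.
x: moment 22175.5 / weight 35.7 ≈ 621.16
Σw·y = 12617.5; ȳ = 12617.5/35.7 ≈ 353.43.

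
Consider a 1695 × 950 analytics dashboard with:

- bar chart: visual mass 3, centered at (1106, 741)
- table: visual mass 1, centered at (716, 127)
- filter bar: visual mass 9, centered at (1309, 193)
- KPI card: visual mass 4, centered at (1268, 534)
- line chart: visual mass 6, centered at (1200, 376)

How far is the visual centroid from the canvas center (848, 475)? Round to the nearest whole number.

≈ 388

Σw = 3 + 1 + 9 + 4 + 6 = 23.
Σw·x = 3·1106 + 1·716 + 9·1309 + 4·1268 + 6·1200 = 28087, so x̄ = 28087/23 ≈ 1221.17.
Σw·y = 3·741 + 1·127 + 9·193 + 4·534 + 6·376 = 8479, so ȳ = 8479/23 ≈ 368.65.
From (848, 475): dx = 373.17, dy = -106.35, so the distance is √(dx²+dy²) ≈ 388.03.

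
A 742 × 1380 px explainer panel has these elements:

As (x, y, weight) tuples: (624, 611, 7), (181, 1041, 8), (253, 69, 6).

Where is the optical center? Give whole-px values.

(349, 620)

Weights sum to 7 + 8 + 6 = 21.
x-moment: 7·624 + 8·181 + 6·253 = 7334; centroid 7334/21 ≈ 349.24.
y-moment: 7·611 + 8·1041 + 6·69 = 13019; centroid 13019/21 ≈ 619.95.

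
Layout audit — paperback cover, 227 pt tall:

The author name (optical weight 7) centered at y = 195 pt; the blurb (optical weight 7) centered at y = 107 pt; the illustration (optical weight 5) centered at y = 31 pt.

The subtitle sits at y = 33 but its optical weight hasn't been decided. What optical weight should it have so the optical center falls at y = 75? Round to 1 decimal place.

Known weights sum to 7 + 7 + 5 = 19; their moment is 7·195 + 7·107 + 5·31 = 2269.
For the centroid to hit 75: (2269 + w·33) / (19 + w) = 75.
So w = (75·19 − 2269)/(33 − 75) = -844/-42 ≈ 20.10.

w ≈ 20.1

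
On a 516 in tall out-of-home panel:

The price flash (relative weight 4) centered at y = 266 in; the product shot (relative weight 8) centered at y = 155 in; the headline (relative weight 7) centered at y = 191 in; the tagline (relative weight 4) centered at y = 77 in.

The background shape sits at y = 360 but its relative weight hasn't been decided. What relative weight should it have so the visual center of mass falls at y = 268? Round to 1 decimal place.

Existing Σw = 23 (4 + 8 + 7 + 4); existing moment 4·266 + 8·155 + 7·191 + 4·77 = 3949.
Set Σw·y/Σw = 268: (3949 + 360w) = 268·(23 + w).
Rearranging, w·(360 − 268) = 268·23 − 3949 = 2215, so w ≈ 2215/92 = 24.08.

w ≈ 24.1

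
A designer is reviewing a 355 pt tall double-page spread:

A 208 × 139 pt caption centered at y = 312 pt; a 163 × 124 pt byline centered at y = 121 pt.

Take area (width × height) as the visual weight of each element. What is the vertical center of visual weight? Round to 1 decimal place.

Taking area as weight: caption 208·139 = 28912, byline 163·124 = 20212. Sum 49124.
y-moment: 28912·312 + 20212·121 = 11466196; centroid 11466196/49124 ≈ 233.41.

y ≈ 233.4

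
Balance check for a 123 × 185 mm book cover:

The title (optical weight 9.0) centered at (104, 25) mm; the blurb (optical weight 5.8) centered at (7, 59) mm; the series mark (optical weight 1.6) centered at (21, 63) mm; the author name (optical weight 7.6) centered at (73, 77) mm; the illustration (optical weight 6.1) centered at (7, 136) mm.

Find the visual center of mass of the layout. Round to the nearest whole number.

(53, 69)

Weights sum to 9.0 + 5.8 + 1.6 + 7.6 + 6.1 = 30.1.
x-moment: 9.0·104 + 5.8·7 + 1.6·21 + 7.6·73 + 6.1·7 = 1607.7; centroid 1607.7/30.1 ≈ 53.41.
y-moment: 9.0·25 + 5.8·59 + 1.6·63 + 7.6·77 + 6.1·136 = 2082.8; centroid 2082.8/30.1 ≈ 69.20.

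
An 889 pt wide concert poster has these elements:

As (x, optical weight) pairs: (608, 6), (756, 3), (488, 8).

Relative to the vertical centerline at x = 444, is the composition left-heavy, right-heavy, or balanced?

right-heavy

Σw = 6 + 3 + 8 = 17.
x: (6·608 + 3·756 + 8·488) / 17 = 9820 / 17 ≈ 577.65
Since 577.6 is right of 444, the composition reads right-heavy.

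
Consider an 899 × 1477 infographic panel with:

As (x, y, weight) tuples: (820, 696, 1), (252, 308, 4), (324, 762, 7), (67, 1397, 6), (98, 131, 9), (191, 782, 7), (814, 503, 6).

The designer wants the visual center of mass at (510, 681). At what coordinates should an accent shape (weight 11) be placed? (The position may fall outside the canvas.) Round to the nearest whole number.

(1310, 856)

New total weight: (1 + 4 + 7 + 6 + 9 + 7 + 6) + 11 = 51.
Along x: (11601 + 11·x) / 51 = 510 (existing moment 1·820 + 4·252 + 7·324 + 6·67 + 9·98 + 7·191 + 6·814 = 11601) ⇒ x = (26010 − 11601) / 11 ≈ 1309.91.
Along y: (25315 + 11·y) / 51 = 681 (existing moment 1·696 + 4·308 + 7·762 + 6·1397 + 9·131 + 7·782 + 6·503 = 25315) ⇒ y = (34731 − 25315) / 11 ≈ 856.00.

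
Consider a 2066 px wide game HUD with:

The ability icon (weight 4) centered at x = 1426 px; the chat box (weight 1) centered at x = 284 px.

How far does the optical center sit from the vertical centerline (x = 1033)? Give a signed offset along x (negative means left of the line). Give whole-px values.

Total weight = 4 + 1 = 5.
x: (4·1426 + 1·284) / 5 = 5988 / 5 ≈ 1197.60
Against x = 1033, that's 1197.60 − 1033 = 164.60.

≈ 165 px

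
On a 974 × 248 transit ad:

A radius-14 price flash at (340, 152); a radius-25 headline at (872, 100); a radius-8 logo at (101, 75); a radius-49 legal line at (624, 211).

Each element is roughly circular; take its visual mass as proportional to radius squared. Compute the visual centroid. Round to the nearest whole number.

Weights ∝ r²: price flash 14² = 196, headline 25² = 625, logo 8² = 64, legal line 49² = 2401; Σw = 3286.
x: (196·340 + 625·872 + 64·101 + 2401·624) / 3286 = 2116328 / 3286 ≈ 644.04
y: (196·152 + 625·100 + 64·75 + 2401·211) / 3286 = 603703 / 3286 ≈ 183.72

(644, 184)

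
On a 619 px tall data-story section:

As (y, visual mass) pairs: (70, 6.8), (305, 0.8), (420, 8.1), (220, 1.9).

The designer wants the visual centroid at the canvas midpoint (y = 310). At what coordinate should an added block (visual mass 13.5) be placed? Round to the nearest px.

y ≈ 378

After adding the added block, total weight = 6.8 + 0.8 + 8.1 + 1.9 + 13.5 = 31.1.
y: need Σw·y = 31.1·310 = 9641.0. Existing = 6.8·70 + 0.8·305 + 8.1·420 + 1.9·220 = 4540.0. Remainder 5101.0 / 13.5 ≈ 377.85.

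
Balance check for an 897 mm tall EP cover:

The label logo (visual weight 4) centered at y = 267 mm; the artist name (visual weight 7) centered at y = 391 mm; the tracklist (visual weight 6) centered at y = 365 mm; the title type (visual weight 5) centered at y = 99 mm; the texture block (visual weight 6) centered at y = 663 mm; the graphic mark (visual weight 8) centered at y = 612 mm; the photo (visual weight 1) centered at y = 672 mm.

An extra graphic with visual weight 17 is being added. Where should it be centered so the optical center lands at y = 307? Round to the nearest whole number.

y ≈ 32

After adding the extra graphic, total weight = 4 + 7 + 6 + 5 + 6 + 8 + 1 + 17 = 54.
Along y: (16036 + 17·y) / 54 = 307 (existing moment 4·267 + 7·391 + 6·365 + 5·99 + 6·663 + 8·612 + 1·672 = 16036) ⇒ y = (16578 − 16036) / 17 ≈ 31.88.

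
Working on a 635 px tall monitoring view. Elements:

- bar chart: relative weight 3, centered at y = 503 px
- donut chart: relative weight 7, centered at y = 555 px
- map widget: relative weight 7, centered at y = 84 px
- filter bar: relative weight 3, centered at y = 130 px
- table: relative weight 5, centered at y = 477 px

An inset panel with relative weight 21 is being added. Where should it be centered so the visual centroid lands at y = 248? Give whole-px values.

After adding the inset panel, total weight = 3 + 7 + 7 + 3 + 5 + 21 = 46.
Along y: (8757 + 21·y) / 46 = 248 (existing moment 3·503 + 7·555 + 7·84 + 3·130 + 5·477 = 8757) ⇒ y = (11408 − 8757) / 21 ≈ 126.24.

y ≈ 126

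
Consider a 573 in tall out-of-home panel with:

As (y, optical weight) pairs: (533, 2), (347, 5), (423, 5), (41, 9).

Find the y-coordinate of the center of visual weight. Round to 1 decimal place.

Weights sum to 2 + 5 + 5 + 9 = 21.
y-moment: 2·533 + 5·347 + 5·423 + 9·41 = 5285; centroid 5285/21 ≈ 251.67.

y ≈ 251.7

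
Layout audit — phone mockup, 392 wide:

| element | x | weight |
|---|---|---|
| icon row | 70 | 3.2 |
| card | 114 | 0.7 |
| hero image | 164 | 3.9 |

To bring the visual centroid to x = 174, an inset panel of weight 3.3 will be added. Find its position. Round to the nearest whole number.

New total weight: (3.2 + 0.7 + 3.9) + 3.3 = 11.1.
Along x: (943.4 + 3.3·x) / 11.1 = 174 (existing moment 3.2·70 + 0.7·114 + 3.9·164 = 943.4) ⇒ x = (1931.4 − 943.4) / 3.3 ≈ 299.39.

x ≈ 299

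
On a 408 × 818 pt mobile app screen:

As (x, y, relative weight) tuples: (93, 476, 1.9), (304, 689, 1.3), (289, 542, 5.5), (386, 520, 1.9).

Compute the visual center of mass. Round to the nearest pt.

Weights sum to 1.9 + 1.3 + 5.5 + 1.9 = 10.6.
x: (1.9·93 + 1.3·304 + 5.5·289 + 1.9·386) / 10.6 = 2894.8 / 10.6 ≈ 273.09
y: (1.9·476 + 1.3·689 + 5.5·542 + 1.9·520) / 10.6 = 5769.1 / 10.6 ≈ 544.25

(273, 544)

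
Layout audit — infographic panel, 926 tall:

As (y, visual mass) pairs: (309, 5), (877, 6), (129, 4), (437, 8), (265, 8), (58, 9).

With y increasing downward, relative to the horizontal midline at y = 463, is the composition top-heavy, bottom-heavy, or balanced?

top-heavy

Weights sum to 5 + 6 + 4 + 8 + 8 + 9 = 40.
Σw·y = 5·309 + 6·877 + 4·129 + 8·437 + 8·265 + 9·58 = 13461, so ȳ = 13461/40 ≈ 336.52.
336.5 lies above (smaller y than) the midline 463, so the layout is top-heavy.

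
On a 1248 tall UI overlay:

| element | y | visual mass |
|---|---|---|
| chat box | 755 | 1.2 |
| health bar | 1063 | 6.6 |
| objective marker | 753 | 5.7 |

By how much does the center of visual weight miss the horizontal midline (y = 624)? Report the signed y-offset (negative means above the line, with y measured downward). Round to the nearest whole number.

≈ 281

Total weight = 1.2 + 6.6 + 5.7 = 13.5.
y: (1.2·755 + 6.6·1063 + 5.7·753) / 13.5 = 12213.9 / 13.5 ≈ 904.73
Difference: 904.73 − 624 ≈ 280.73.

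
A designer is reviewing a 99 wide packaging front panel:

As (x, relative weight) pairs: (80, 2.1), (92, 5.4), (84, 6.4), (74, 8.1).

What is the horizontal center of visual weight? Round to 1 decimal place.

Total weight = 2.1 + 5.4 + 6.4 + 8.1 = 22.0.
x-moment: 2.1·80 + 5.4·92 + 6.4·84 + 8.1·74 = 1801.8; centroid 1801.8/22.0 ≈ 81.90.

x ≈ 81.9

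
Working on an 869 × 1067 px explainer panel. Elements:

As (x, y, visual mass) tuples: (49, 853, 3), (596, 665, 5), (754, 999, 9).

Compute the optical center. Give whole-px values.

(583, 875)

Weights sum to 3 + 5 + 9 = 17.
x: (3·49 + 5·596 + 9·754) / 17 = 9913 / 17 ≈ 583.12
y: (3·853 + 5·665 + 9·999) / 17 = 14875 / 17 ≈ 875.00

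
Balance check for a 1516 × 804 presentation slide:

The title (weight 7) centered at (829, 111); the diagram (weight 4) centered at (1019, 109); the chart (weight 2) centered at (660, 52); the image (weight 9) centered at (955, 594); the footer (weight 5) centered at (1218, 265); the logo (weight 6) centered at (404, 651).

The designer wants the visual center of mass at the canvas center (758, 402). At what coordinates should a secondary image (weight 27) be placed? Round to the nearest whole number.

(636, 453)

New total weight: (7 + 4 + 2 + 9 + 5 + 6) + 27 = 60.
x: need Σw·x = 60·758 = 45480. Existing = 7·829 + 4·1019 + 2·660 + 9·955 + 5·1218 + 6·404 = 28308. Remainder 17172 / 27 ≈ 636.00.
y: need Σw·y = 60·402 = 24120. Existing = 7·111 + 4·109 + 2·52 + 9·594 + 5·265 + 6·651 = 11894. Remainder 12226 / 27 ≈ 452.81.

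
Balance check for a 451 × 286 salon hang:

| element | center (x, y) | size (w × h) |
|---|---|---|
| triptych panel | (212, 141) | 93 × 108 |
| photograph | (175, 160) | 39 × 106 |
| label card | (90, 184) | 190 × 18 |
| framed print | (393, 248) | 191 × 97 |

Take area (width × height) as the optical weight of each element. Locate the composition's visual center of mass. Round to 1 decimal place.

(289.0, 202.1)

Areas: triptych panel 93·108 = 10044, photograph 39·106 = 4134, label card 190·18 = 3420, framed print 191·97 = 18527. Total weight = 36125.
x-moment: 10044·212 + 4134·175 + 3420·90 + 18527·393 = 10441689; centroid 10441689/36125 ≈ 289.04.
y-moment: 10044·141 + 4134·160 + 3420·184 + 18527·248 = 7301620; centroid 7301620/36125 ≈ 202.12.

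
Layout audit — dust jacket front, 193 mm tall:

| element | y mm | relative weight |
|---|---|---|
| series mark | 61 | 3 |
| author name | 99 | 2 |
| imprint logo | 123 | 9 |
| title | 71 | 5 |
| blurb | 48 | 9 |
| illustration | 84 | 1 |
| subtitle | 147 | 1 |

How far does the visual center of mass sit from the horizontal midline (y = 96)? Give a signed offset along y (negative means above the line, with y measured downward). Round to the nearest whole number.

≈ -12 mm

Weights sum to 3 + 2 + 9 + 5 + 9 + 1 + 1 = 30.
Σw·y = 3·61 + 2·99 + 9·123 + 5·71 + 9·48 + 1·84 + 1·147 = 2506, so ȳ = 2506/30 ≈ 83.53.
Difference: 83.53 − 96 ≈ -12.47.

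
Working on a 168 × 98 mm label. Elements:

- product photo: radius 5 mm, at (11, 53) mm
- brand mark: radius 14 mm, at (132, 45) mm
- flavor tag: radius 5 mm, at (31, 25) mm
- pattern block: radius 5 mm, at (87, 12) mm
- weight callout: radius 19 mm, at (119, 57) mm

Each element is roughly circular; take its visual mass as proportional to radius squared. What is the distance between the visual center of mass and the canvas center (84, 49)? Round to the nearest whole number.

≈ 30 mm

r² weights: product photo 5² = 25, brand mark 14² = 196, flavor tag 5² = 25, pattern block 5² = 25, weight callout 19² = 361. Total = 632.
x: (25·11 + 196·132 + 25·31 + 25·87 + 361·119) / 632 = 72056 / 632 ≈ 114.01
y: (25·53 + 196·45 + 25·25 + 25·12 + 361·57) / 632 = 31647 / 632 ≈ 50.07
From (84, 49): dx = 30.01, dy = 1.07, so the distance is √(dx²+dy²) ≈ 30.03.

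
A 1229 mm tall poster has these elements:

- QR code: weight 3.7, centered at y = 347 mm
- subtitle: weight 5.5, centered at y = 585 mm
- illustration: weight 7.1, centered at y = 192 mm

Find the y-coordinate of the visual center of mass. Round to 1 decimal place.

y ≈ 359.8

Σw = 3.7 + 5.5 + 7.1 = 16.3.
y: (3.7·347 + 5.5·585 + 7.1·192) / 16.3 = 5864.6 / 16.3 ≈ 359.79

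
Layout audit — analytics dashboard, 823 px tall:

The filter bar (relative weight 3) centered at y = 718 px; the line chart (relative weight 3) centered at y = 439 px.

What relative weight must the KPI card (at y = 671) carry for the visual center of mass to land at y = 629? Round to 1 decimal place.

Known weights sum to 3 + 3 = 6; their moment is 3·718 + 3·439 = 3471.
Balance at y = 629 requires (3471 + w·671) / (6 + w) = 629.
So w = (629·6 − 3471)/(671 − 629) = 303/42 ≈ 7.21.

w ≈ 7.2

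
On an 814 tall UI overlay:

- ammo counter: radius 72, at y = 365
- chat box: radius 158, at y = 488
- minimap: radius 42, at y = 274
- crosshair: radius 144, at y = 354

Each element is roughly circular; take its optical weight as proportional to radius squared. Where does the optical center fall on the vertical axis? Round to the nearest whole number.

r² weights: ammo counter 72² = 5184, chat box 158² = 24964, minimap 42² = 1764, crosshair 144² = 20736. Total = 52648.
y: (5184·365 + 24964·488 + 1764·274 + 20736·354) / 52648 = 21898472 / 52648 ≈ 415.94

y ≈ 416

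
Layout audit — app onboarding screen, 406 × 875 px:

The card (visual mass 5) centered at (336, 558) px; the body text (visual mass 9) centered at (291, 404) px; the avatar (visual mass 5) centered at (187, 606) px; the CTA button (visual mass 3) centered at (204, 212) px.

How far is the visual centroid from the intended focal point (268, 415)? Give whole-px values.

≈ 44 px

Total weight = 5 + 9 + 5 + 3 = 22.
x: (5·336 + 9·291 + 5·187 + 3·204) / 22 = 5846 / 22 ≈ 265.73
y: (5·558 + 9·404 + 5·606 + 3·212) / 22 = 10092 / 22 ≈ 458.73
Relative to (268, 415): Δ = (-2.27, 43.73); |Δ| = √(-2.27² + 43.73²) ≈ 43.79.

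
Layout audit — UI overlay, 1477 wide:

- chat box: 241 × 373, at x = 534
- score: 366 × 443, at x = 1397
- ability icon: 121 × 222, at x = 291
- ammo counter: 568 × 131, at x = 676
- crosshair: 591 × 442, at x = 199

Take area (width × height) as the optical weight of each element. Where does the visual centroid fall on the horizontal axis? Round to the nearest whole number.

x ≈ 626

Taking area as weight: chat box 241·373 = 89893, score 366·443 = 162138, ability icon 121·222 = 26862, ammo counter 568·131 = 74408, crosshair 591·442 = 261222. Sum 614523.
x: (89893·534 + 162138·1397 + 26862·291 + 74408·676 + 261222·199) / 614523 = 384609476 / 614523 ≈ 625.87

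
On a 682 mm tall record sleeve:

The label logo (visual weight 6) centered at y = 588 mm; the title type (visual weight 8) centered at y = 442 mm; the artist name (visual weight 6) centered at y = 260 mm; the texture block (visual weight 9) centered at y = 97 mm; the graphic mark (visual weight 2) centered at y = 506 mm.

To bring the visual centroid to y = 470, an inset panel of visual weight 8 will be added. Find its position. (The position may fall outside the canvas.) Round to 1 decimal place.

y ≈ 977.6

After adding the inset panel, total weight = 6 + 8 + 6 + 9 + 2 + 8 = 39.
y: need Σw·y = 39·470 = 18330. Existing = 6·588 + 8·442 + 6·260 + 9·97 + 2·506 = 10509. Remainder 7821 / 8 ≈ 977.62.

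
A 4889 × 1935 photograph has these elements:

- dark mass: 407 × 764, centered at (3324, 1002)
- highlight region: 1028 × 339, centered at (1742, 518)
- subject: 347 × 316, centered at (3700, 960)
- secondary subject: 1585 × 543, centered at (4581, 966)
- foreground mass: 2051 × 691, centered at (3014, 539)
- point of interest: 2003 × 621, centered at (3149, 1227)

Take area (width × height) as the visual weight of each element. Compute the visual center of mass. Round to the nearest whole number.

Areas → weights: dark mass 407·764 = 310948, highlight region 1028·339 = 348492, subject 347·316 = 109652, secondary subject 1585·543 = 860655, foreground mass 2051·691 = 1417241, point of interest 2003·621 = 1243863; Σw = 4290851.
x: (310948·3324 + 348492·1742 + 109652·3700 + 860655·4581 + 1417241·3014 + 1243863·3149) / 4290851 = 14177526132 / 4290851 ≈ 3304.13
y: (310948·1002 + 348492·518 + 109652·960 + 860655·966 + 1417241·539 + 1243863·1227) / 4290851 = 3718860202 / 4290851 ≈ 866.70

(3304, 867)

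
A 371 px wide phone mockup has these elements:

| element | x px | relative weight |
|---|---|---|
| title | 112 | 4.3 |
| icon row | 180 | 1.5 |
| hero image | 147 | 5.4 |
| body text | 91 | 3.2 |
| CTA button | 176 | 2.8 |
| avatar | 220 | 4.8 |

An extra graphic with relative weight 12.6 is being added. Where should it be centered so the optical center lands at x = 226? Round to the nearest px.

With the extra graphic, Σw becomes 4.3 + 1.5 + 5.4 + 3.2 + 2.8 + 4.8 + 12.6 = 34.6.
x: need Σw·x = 34.6·226 = 7819.6. Existing = 4.3·112 + 1.5·180 + 5.4·147 + 3.2·91 + 2.8·176 + 4.8·220 = 3385.4. Remainder 4434.2 / 12.6 ≈ 351.92.

x ≈ 352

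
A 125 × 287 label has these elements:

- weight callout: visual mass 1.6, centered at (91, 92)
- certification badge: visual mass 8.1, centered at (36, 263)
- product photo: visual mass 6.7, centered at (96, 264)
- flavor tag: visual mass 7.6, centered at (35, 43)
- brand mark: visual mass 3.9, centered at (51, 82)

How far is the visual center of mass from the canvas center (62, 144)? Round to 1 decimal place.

≈ 25.1

Σw = 1.6 + 8.1 + 6.7 + 7.6 + 3.9 = 27.9.
x-moment: 1.6·91 + 8.1·36 + 6.7·96 + 7.6·35 + 3.9·51 = 1545.3; centroid 1545.3/27.9 ≈ 55.39.
y-moment: 1.6·92 + 8.1·263 + 6.7·264 + 7.6·43 + 3.9·82 = 4692.9; centroid 4692.9/27.9 ≈ 168.20.
Offset from (62, 144): Δx ≈ -6.61, Δy ≈ 24.20; distance = √(Δx² + Δy²) ≈ 25.09.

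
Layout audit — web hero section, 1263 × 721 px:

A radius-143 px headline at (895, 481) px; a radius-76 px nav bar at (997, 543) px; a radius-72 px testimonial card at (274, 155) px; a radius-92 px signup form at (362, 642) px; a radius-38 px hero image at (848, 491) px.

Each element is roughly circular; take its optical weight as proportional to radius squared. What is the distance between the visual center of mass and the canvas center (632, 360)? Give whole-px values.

≈ 151 px

r² weights: headline 143² = 20449, nav bar 76² = 5776, testimonial card 72² = 5184, signup form 92² = 8464, hero image 38² = 1444. Total = 41317.
x-moment: 20449·895 + 5776·997 + 5184·274 + 8464·362 + 1444·848 = 29769423; centroid 29769423/41317 ≈ 720.51.
y-moment: 20449·481 + 5776·543 + 5184·155 + 8464·642 + 1444·491 = 19918749; centroid 19918749/41317 ≈ 482.10.
Offset from (632, 360): Δx ≈ 88.51, Δy ≈ 122.10; distance = √(Δx² + Δy²) ≈ 150.80.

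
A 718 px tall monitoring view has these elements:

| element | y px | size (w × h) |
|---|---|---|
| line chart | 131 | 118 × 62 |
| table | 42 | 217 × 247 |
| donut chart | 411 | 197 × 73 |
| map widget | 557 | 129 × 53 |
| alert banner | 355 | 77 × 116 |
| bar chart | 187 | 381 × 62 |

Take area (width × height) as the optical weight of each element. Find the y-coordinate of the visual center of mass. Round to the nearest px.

y ≈ 179

Areas → weights: line chart 118·62 = 7316, table 217·247 = 53599, donut chart 197·73 = 14381, map widget 129·53 = 6837, alert banner 77·116 = 8932, bar chart 381·62 = 23622; Σw = 114687.
Σw·y = 20516528; ȳ = 20516528/114687 ≈ 178.89.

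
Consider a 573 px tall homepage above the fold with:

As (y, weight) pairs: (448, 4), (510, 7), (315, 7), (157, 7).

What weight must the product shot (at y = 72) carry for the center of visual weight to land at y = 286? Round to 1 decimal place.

Known weights sum to 4 + 7 + 7 + 7 = 25; their moment is 4·448 + 7·510 + 7·315 + 7·157 = 8666.
Set Σw·y/Σw = 286: (8666 + 72w) = 286·(25 + w).
Rearranging, w·(72 − 286) = 286·25 − 8666 = -1516, so w ≈ -1516/-214 = 7.08.

w ≈ 7.1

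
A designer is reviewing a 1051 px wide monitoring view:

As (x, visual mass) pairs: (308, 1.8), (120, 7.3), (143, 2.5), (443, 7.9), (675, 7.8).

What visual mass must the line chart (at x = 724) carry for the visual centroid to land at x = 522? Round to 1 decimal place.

Known weights sum to 1.8 + 7.3 + 2.5 + 7.9 + 7.8 = 27.3; their moment is 1.8·308 + 7.3·120 + 2.5·143 + 7.9·443 + 7.8·675 = 10552.6.
Balance at x = 522 requires (10552.6 + w·724) / (27.3 + w) = 522.
Solving: w = (522·27.3 − 10552.6) / (724 − 522) = 3698.0 / 202 ≈ 18.31.

w ≈ 18.3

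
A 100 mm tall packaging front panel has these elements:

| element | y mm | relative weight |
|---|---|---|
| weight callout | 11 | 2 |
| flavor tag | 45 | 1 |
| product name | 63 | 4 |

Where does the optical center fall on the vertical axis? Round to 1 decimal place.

y ≈ 45.6

Total weight = 2 + 1 + 4 = 7.
y-moment: 2·11 + 1·45 + 4·63 = 319; centroid 319/7 ≈ 45.57.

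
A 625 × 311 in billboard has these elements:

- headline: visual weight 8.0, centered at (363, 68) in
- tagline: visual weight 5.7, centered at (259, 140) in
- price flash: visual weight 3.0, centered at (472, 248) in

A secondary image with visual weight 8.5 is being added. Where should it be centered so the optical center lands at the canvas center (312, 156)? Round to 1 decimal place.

(243.1, 217.1)

After adding the secondary image, total weight = 8.0 + 5.7 + 3.0 + 8.5 = 25.2.
x: need Σw·x = 25.2·312 = 7862.4. Existing = 8.0·363 + 5.7·259 + 3.0·472 = 5796.3. Remainder 2066.1 / 8.5 ≈ 243.07.
y: need Σw·y = 25.2·156 = 3931.2. Existing = 8.0·68 + 5.7·140 + 3.0·248 = 2086.0. Remainder 1845.2 / 8.5 ≈ 217.08.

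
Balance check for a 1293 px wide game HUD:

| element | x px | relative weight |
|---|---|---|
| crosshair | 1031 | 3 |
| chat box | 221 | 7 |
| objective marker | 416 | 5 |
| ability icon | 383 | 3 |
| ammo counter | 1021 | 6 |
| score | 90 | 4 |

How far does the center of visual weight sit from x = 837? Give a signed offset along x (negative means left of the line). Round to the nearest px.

≈ -324 px

Σw = 3 + 7 + 5 + 3 + 6 + 4 = 28.
x: moment 14355 / weight 28 ≈ 512.68
Difference: 512.68 − 837 ≈ -324.32.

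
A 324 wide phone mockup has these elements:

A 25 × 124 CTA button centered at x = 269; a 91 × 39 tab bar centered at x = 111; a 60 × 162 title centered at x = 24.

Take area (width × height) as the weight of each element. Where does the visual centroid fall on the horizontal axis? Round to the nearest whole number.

x ≈ 89

Areas: CTA button 25·124 = 3100, tab bar 91·39 = 3549, title 60·162 = 9720. Total weight = 16369.
x-moment: 3100·269 + 3549·111 + 9720·24 = 1461119; centroid 1461119/16369 ≈ 89.26.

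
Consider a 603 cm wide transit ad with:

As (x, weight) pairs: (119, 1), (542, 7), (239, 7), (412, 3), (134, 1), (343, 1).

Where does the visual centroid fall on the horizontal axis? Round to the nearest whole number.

x ≈ 365

Total weight = 1 + 7 + 7 + 3 + 1 + 1 = 20.
x: moment 7299 / weight 20 ≈ 364.95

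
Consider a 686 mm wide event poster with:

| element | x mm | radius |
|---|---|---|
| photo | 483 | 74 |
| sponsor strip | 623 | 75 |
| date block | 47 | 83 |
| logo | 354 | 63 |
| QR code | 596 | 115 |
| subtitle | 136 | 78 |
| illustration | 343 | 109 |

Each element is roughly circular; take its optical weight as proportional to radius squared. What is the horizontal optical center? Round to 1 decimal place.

r² weights: photo 74² = 5476, sponsor strip 75² = 5625, date block 83² = 6889, logo 63² = 3969, QR code 115² = 13225, subtitle 78² = 6084, illustration 109² = 11881. Total = 53149.
x-moment: 5476·483 + 5625·623 + 6889·47 + 3969·354 + 13225·596 + 6084·136 + 11881·343 = 20662799; centroid 20662799/53149 ≈ 388.77.

x ≈ 388.8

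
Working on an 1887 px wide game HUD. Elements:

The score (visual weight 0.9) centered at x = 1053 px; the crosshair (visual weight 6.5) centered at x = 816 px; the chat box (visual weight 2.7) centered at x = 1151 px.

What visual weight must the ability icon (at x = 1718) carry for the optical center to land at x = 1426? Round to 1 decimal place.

w ≈ 17.3

Existing Σw = 10.1 (0.9 + 6.5 + 2.7); existing moment 0.9·1053 + 6.5·816 + 2.7·1151 = 9359.4.
For the centroid to hit 1426: (9359.4 + w·1718) / (10.1 + w) = 1426.
Solving: w = (1426·10.1 − 9359.4) / (1718 − 1426) = 5043.2 / 292 ≈ 17.27.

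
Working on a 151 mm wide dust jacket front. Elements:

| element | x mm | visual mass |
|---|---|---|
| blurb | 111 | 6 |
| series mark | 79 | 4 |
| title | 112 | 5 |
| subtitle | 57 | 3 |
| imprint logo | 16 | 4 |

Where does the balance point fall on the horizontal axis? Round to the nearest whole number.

x ≈ 81

Total weight = 6 + 4 + 5 + 3 + 4 = 22.
x-moment: 6·111 + 4·79 + 5·112 + 3·57 + 4·16 = 1777; centroid 1777/22 ≈ 80.77.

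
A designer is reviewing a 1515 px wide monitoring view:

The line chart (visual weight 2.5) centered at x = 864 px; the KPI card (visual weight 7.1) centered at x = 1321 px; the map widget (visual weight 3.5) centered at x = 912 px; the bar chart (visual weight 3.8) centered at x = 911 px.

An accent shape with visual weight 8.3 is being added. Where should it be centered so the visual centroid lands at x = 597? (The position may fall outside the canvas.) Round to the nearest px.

New total weight: (2.5 + 7.1 + 3.5 + 3.8) + 8.3 = 25.2.
x: need Σw·x = 25.2·597 = 15044.4. Existing = 2.5·864 + 7.1·1321 + 3.5·912 + 3.8·911 = 18192.9. Remainder -3148.5 / 8.3 ≈ -379.34.

x ≈ -379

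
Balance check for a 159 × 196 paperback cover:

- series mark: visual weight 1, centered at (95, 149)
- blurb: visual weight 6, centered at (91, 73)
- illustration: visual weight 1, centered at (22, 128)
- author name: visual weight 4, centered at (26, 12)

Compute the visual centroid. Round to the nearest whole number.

Total weight = 1 + 6 + 1 + 4 = 12.
x: (1·95 + 6·91 + 1·22 + 4·26) / 12 = 767 / 12 ≈ 63.92
y: (1·149 + 6·73 + 1·128 + 4·12) / 12 = 763 / 12 ≈ 63.58

(64, 64)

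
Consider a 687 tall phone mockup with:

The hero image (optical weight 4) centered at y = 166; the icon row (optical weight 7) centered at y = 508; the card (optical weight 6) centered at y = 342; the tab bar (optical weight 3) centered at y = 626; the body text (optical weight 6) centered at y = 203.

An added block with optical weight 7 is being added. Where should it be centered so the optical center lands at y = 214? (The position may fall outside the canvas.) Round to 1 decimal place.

With the added block, Σw becomes 4 + 7 + 6 + 3 + 6 + 7 = 33.
y: target moment 33×214 = 7062; current 4·166 + 7·508 + 6·342 + 3·626 + 6·203 = 9368; the added block supplies -2306, so y = -2306/7 ≈ -329.43.

y ≈ -329.4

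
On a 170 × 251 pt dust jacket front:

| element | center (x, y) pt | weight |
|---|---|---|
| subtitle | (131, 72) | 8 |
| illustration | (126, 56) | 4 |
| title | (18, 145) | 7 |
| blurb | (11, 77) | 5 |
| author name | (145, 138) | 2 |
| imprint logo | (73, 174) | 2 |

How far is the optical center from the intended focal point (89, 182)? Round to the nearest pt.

≈ 82 pt

Weights sum to 8 + 4 + 7 + 5 + 2 + 2 = 28.
x: (8·131 + 4·126 + 7·18 + 5·11 + 2·145 + 2·73) / 28 = 2169 / 28 ≈ 77.46
y: (8·72 + 4·56 + 7·145 + 5·77 + 2·138 + 2·174) / 28 = 2824 / 28 ≈ 100.86
From (89, 182): dx = -11.54, dy = -81.14, so the distance is √(dx²+dy²) ≈ 81.96.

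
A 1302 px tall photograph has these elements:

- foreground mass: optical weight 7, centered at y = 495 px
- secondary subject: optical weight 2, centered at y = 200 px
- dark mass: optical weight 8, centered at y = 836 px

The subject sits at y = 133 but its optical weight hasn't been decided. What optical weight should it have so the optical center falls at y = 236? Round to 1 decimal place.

w ≈ 63.5

Fixed elements: Σw = 7 + 2 + 8 = 17, Σw·y = 7·495 + 2·200 + 8·836 = 10553.
Balance at y = 236 requires (10553 + w·133) / (17 + w) = 236.
Solving: w = (236·17 − 10553) / (133 − 236) = -6541 / -103 ≈ 63.50.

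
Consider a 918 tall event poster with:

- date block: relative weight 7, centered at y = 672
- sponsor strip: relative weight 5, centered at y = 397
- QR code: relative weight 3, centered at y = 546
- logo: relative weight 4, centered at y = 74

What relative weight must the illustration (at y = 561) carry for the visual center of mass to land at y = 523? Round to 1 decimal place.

w ≈ 34.6

Existing Σw = 19 (7 + 5 + 3 + 4); existing moment 7·672 + 5·397 + 3·546 + 4·74 = 8623.
For the centroid to hit 523: (8623 + w·561) / (19 + w) = 523.
Solving: w = (523·19 − 8623) / (561 − 523) = 1314 / 38 ≈ 34.58.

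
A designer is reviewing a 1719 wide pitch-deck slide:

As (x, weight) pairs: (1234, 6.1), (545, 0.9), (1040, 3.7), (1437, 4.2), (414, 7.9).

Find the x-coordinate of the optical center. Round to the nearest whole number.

Weights sum to 6.1 + 0.9 + 3.7 + 4.2 + 7.9 = 22.8.
x: (6.1·1234 + 0.9·545 + 3.7·1040 + 4.2·1437 + 7.9·414) / 22.8 = 21171.9 / 22.8 ≈ 928.59

x ≈ 929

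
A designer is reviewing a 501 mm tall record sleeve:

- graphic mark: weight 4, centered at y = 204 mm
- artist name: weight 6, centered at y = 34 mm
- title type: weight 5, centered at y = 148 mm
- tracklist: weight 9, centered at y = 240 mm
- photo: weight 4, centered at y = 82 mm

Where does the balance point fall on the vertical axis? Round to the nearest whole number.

Σw = 4 + 6 + 5 + 9 + 4 = 28.
y: (4·204 + 6·34 + 5·148 + 9·240 + 4·82) / 28 = 4248 / 28 ≈ 151.71

y ≈ 152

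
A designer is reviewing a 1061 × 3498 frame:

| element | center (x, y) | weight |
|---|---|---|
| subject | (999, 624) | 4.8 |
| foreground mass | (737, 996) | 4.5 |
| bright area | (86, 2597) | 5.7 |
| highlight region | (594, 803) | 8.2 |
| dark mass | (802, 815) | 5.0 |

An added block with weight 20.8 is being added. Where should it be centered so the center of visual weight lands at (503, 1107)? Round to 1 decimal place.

With the added block, Σw becomes 4.8 + 4.5 + 5.7 + 8.2 + 5.0 + 20.8 = 49.0.
x: need Σw·x = 49.0·503 = 24647.0. Existing = 4.8·999 + 4.5·737 + 5.7·86 + 8.2·594 + 5.0·802 = 17482.7. Remainder 7164.3 / 20.8 ≈ 344.44.
y: need Σw·y = 49.0·1107 = 54243.0. Existing = 4.8·624 + 4.5·996 + 5.7·2597 + 8.2·803 + 5.0·815 = 32939.7. Remainder 21303.3 / 20.8 ≈ 1024.20.

(344.4, 1024.2)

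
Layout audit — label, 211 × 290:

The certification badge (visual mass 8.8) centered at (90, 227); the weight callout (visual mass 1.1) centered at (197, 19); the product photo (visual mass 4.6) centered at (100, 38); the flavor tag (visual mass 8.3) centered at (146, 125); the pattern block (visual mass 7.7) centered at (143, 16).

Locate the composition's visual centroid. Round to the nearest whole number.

(124, 110)

Σw = 8.8 + 1.1 + 4.6 + 8.3 + 7.7 = 30.5.
x: (8.8·90 + 1.1·197 + 4.6·100 + 8.3·146 + 7.7·143) / 30.5 = 3781.6 / 30.5 ≈ 123.99
y: (8.8·227 + 1.1·19 + 4.6·38 + 8.3·125 + 7.7·16) / 30.5 = 3354.0 / 30.5 ≈ 109.97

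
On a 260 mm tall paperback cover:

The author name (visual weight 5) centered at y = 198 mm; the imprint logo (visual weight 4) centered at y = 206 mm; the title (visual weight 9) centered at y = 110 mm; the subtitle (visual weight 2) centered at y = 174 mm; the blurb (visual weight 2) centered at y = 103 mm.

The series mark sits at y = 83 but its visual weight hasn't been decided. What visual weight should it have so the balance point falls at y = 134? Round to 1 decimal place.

Existing Σw = 22 (5 + 4 + 9 + 2 + 2); existing moment 5·198 + 4·206 + 9·110 + 2·174 + 2·103 = 3358.
For the centroid to hit 134: (3358 + w·83) / (22 + w) = 134.
Solving: w = (134·22 − 3358) / (83 − 134) = -410 / -51 ≈ 8.04.

w ≈ 8.0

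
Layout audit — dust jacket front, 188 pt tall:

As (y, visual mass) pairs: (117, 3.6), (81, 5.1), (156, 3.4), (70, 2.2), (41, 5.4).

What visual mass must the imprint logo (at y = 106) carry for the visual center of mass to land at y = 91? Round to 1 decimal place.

Fixed elements: Σw = 3.6 + 5.1 + 3.4 + 2.2 + 5.4 = 19.7, Σw·y = 3.6·117 + 5.1·81 + 3.4·156 + 2.2·70 + 5.4·41 = 1740.1.
Set Σw·y/Σw = 91: (1740.1 + 106w) = 91·(19.7 + w).
Rearranging, w·(106 − 91) = 91·19.7 − 1740.1 = 52.6, so w ≈ 52.6/15 = 3.51.

w ≈ 3.5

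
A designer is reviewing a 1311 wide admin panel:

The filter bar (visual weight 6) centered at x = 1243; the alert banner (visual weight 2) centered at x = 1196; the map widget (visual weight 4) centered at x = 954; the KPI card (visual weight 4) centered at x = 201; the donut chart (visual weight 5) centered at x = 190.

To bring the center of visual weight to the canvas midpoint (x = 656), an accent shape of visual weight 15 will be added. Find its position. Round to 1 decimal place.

New total weight: (6 + 2 + 4 + 4 + 5) + 15 = 36.
x: target moment 36×656 = 23616; current 6·1243 + 2·1196 + 4·954 + 4·201 + 5·190 = 15420; the accent shape supplies 8196, so x = 8196/15 ≈ 546.40.

x ≈ 546.4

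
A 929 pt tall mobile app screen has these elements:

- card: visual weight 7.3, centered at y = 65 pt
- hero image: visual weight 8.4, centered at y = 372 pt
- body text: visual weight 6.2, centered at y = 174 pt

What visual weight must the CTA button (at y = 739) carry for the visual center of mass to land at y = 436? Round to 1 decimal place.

Known weights sum to 7.3 + 8.4 + 6.2 = 21.9; their moment is 7.3·65 + 8.4·372 + 6.2·174 = 4678.1.
Balance at y = 436 requires (4678.1 + w·739) / (21.9 + w) = 436.
Rearranging, w·(739 − 436) = 436·21.9 − 4678.1 = 4870.3, so w ≈ 4870.3/303 = 16.07.

w ≈ 16.1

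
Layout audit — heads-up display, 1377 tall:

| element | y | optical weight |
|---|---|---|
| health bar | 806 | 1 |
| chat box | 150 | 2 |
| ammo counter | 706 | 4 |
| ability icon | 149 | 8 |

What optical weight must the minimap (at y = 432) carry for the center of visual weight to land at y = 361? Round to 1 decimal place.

w ≈ 4.1

Fixed elements: Σw = 1 + 2 + 4 + 8 = 15, Σw·y = 1·806 + 2·150 + 4·706 + 8·149 = 5122.
For the centroid to hit 361: (5122 + w·432) / (15 + w) = 361.
So w = (361·15 − 5122)/(432 − 361) = 293/71 ≈ 4.13.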